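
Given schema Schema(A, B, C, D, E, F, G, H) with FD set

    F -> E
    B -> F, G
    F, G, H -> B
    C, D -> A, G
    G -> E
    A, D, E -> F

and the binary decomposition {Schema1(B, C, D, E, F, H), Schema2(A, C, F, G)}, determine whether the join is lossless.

No

Common attributes: Schema1 ∩ Schema2 = {C, F}.
Closure of {C, F}: F → E applies, adding E. So (C, F)⁺ = {C, E, F}.
The closure contains neither all of Schema1 = {B, C, D, E, F, H} nor all of Schema2 = {A, C, F, G}, so the common attributes are not a superkey of either fragment. The join is lossy.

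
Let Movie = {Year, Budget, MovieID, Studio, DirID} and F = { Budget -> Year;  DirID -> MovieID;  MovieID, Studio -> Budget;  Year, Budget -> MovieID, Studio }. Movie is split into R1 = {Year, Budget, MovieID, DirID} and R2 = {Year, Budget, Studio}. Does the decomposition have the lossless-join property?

Common attributes: R1 ∩ R2 = {Year, Budget}.
Closure of {Year, Budget}: Year, Budget → MovieID, Studio applies, adding MovieID, Studio. So (Year, Budget)⁺ = {Year, Budget, MovieID, Studio}.
This closure contains every attribute of R2, so R1 ∩ R2 → R2. The join is lossless.

Yes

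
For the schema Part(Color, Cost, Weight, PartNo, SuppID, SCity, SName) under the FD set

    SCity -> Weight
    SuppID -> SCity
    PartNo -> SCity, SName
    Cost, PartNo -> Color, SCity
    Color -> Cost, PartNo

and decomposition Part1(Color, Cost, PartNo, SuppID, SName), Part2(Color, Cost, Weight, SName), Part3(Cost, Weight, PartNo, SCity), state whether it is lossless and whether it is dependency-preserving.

Lossless test (chase): Rows 1 and 3 agree on PartNo; apply PartNo→SCity, SName and equate their SCity, SName entries. Rows 1 and 3 agree on Cost, PartNo; apply Cost, PartNo→Color, SCity and equate their Color, SCity entries. Rows 1 and 2 agree on Color; apply Color→Cost, PartNo and equate their Cost, PartNo entries. Rows 1 and 3 agree on SCity; apply SCity→Weight and equate their Weight entries. Rows 1 and 2 agree on PartNo; apply PartNo→SCity, SName and equate their SCity, SName entries. Row 1 is now all distinguished symbols — the join is lossless.
Dependency preservation: the restricted closure of {SuppID} across the fragments never reaches {SCity}, so SuppID → SCity cannot be enforced without a join — not preserved.

lossless but not dependency-preserving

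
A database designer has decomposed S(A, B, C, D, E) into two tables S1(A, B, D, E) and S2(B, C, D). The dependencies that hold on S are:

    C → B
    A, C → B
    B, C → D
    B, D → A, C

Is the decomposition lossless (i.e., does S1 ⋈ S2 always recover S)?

Common attributes: S1 ∩ S2 = {B, D}.
Closure of {B, D}: B, D → A, C applies, adding A, C. So (B, D)⁺ = {A, B, C, D}.
This closure contains every attribute of S2, so S1 ∩ S2 → S2. The join is lossless.

Yes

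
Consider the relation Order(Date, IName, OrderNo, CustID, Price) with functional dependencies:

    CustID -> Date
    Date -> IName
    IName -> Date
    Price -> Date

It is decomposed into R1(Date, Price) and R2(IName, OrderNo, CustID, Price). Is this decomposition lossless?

Yes

Common attributes: R1 ∩ R2 = {Price}.
Closure of {Price}: Price → Date applies, adding Date; Date → IName applies, adding IName. So (Price)⁺ = {Date, IName, Price}.
This closure contains every attribute of R1, so R1 ∩ R2 → R1. The join is lossless.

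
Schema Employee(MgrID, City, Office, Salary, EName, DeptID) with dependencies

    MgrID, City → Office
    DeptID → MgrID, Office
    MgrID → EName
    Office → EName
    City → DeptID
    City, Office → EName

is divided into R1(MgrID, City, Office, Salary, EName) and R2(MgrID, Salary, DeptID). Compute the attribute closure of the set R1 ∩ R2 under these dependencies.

MgrID, Salary, EName

R1 ∩ R2 = {MgrID, Salary}.
MgrID → EName applies, adding EName
Closure: {MgrID, Salary, EName}.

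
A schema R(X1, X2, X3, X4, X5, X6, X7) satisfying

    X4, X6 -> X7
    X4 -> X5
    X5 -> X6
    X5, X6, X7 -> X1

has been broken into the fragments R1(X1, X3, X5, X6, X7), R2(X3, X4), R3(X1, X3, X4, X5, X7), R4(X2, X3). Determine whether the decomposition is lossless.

Chase test. Columns are X1, X2, X3, X4, X5, X6, X7; row i has aⱼ where attribute j ∈ Ri, else bᵢⱼ.
Initial tableau (one row per fragment):
  row 1: a1 b12 a3 b14 a5 a6 a7
  row 2: b21 b22 a3 a4 b25 b26 b27
  row 3: a1 b32 a3 a4 a5 b36 a7
  row 4: b41 a2 a3 b44 b45 b46 b47
Rows 2 and 3 agree on X4; apply X4→X5 and equate their X5 entries.
Rows 1 and 2 agree on X5; apply X5→X6 and equate their X6 entries.
Rows 1 and 3 agree on X5; apply X5→X6 and equate their X6 entries.
Rows 2 and 3 agree on X4, X6; apply X4, X6→X7 and equate their X7 entries.
Rows 1 and 2 agree on X5, X6, X7; apply X5, X6, X7→X1 and equate their X1 entries.
No row becomes fully distinguished — the join is lossy.

No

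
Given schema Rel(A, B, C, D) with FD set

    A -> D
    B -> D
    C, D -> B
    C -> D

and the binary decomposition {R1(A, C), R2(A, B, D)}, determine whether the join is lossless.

No

Common attributes: R1 ∩ R2 = {A}.
Closure of {A}: A → D applies, adding D. So (A)⁺ = {A, D}.
The closure contains neither all of R1 = {A, C} nor all of R2 = {A, B, D}, so the common attributes are not a superkey of either fragment. The join is lossy.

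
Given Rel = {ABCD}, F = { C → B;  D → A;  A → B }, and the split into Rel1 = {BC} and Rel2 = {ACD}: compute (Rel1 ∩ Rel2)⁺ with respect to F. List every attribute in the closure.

BC

Rel1 ∩ Rel2 = {C}.
C → B applies, adding B
Closure: {BC}.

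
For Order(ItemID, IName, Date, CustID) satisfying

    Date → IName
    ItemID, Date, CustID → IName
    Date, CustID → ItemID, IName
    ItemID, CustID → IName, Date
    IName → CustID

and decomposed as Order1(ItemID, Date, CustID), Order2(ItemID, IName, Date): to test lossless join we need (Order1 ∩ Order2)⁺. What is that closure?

ItemID, IName, Date, CustID

Order1 ∩ Order2 = {ItemID, Date}.
Date → IName applies, adding IName
IName → CustID applies, adding CustID
Closure: {ItemID, IName, Date, CustID}.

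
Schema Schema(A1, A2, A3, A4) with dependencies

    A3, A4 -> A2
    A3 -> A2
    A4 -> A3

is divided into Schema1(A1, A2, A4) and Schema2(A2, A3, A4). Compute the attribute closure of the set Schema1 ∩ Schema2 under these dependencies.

Schema1 ∩ Schema2 = {A2, A4}.
A4 → A3 applies, adding A3
Closure: {A2, A3, A4}.

A2, A3, A4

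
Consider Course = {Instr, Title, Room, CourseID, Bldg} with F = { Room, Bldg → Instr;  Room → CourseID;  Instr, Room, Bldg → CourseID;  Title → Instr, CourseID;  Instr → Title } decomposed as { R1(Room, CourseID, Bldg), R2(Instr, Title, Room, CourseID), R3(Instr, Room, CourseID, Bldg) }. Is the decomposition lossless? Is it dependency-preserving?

lossless and dependency-preserving

Lossless test (chase): Rows 1 and 3 agree on Room, Bldg; apply Room, Bldg→Instr and equate their Instr entries. Rows 1 and 2 agree on Instr; apply Instr→Title and equate their Title entries. Rows 1 and 3 agree on Instr; apply Instr→Title and equate their Title entries. Row 1 is now all distinguished symbols — the join is lossless.
Dependency preservation: every FD's attributes lie within a single fragment, so each can be enforced locally — preserved.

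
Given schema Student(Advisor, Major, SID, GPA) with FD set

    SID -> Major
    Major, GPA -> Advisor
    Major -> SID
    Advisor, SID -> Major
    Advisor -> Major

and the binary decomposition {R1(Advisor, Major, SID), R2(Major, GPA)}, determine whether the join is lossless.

Common attributes: R1 ∩ R2 = {Major}.
Closure of {Major}: Major → SID applies, adding SID. So (Major)⁺ = {Major, SID}.
The closure contains neither all of R1 = {Advisor, Major, SID} nor all of R2 = {Major, GPA}, so the common attributes are not a superkey of either fragment. The join is lossy.

No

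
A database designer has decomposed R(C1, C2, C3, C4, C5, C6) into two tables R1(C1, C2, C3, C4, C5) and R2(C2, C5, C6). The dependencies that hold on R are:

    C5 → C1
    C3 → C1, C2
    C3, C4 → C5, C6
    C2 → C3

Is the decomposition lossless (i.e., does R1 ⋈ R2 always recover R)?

No

Common attributes: R1 ∩ R2 = {C2, C5}.
Closure of {C2, C5}: C5 → C1 applies, adding C1; C2 → C3 applies, adding C3. So (C2, C5)⁺ = {C1, C2, C3, C5}.
The closure contains neither all of R1 = {C1, C2, C3, C4, C5} nor all of R2 = {C2, C5, C6}, so the common attributes are not a superkey of either fragment. The join is lossy.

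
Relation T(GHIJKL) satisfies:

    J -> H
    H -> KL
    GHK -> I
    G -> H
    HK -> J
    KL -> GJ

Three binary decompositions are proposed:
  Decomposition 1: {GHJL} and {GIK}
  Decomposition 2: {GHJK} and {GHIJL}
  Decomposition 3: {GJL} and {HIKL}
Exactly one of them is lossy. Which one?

Decomposition 1: common = {G}, closure = {GHIJKL} → lossless.
Decomposition 2: common = {GHJ}, closure = {GHIJKL} → lossless.
Decomposition 3: common = {L}, closure = {L} → lossy.

Decomposition 3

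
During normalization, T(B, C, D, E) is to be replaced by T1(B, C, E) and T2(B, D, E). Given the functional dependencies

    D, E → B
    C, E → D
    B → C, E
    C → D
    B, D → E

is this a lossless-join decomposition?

Yes

Common attributes: T1 ∩ T2 = {B, E}.
Closure of {B, E}: B → C, E applies, adding C; C → D applies, adding D. So (B, E)⁺ = {B, C, D, E}.
This closure contains every attribute of T1, so T1 ∩ T2 → T1. The join is lossless.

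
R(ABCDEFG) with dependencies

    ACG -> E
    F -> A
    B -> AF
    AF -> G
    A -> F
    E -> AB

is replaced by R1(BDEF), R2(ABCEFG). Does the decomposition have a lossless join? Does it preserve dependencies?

Lossless test: (BEF)⁺ = {ABEFG}, which is a superkey of neither fragment — lossy.
Dependency preservation: every FD's attributes lie within a single fragment, so each can be enforced locally — preserved.

lossy but dependency-preserving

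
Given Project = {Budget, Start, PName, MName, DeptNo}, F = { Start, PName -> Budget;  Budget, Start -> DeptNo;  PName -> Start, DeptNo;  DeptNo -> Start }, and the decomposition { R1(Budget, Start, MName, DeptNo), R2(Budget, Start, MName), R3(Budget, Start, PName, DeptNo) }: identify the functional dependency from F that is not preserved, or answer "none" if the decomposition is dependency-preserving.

none

Start, PName → Budget lies within R3.
Budget, Start → DeptNo lies within R1.
PName → Start, DeptNo lies within R3.
DeptNo → Start lies within R1.
Every dependency is enforceable on the fragments, so the decomposition is dependency-preserving.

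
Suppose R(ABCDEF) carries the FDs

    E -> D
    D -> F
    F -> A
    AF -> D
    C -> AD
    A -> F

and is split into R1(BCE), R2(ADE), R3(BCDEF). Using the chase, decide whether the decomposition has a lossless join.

Yes

Chase test. Columns are ABCDEF; row i has aⱼ where attribute j ∈ Ri, else bᵢⱼ.
Initial tableau (one row per fragment):
  row 1: b11 a2 a3 b14 a5 b16
  row 2: a1 b22 b23 a4 a5 b26
  row 3: b31 a2 a3 a4 a5 a6
Rows 1 and 2 agree on E; apply E→D and equate their D entries.
Rows 1 and 2 agree on D; apply D→F and equate their F entries.
Rows 1 and 3 agree on D; apply D→F and equate their F entries.
Rows 1 and 2 agree on F; apply F→A and equate their A entries.
Rows 1 and 3 agree on F; apply F→A and equate their A entries.
Row 1 is now all distinguished symbols — the join is lossless.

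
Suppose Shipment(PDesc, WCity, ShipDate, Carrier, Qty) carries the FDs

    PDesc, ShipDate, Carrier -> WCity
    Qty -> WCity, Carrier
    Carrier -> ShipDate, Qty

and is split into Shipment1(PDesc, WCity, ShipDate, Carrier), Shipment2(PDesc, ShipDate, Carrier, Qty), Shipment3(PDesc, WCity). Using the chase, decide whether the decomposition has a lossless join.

Yes

Chase test. Columns are PDesc, WCity, ShipDate, Carrier, Qty; row i has aⱼ where attribute j ∈ Shipmenti, else bᵢⱼ.
Initial tableau (one row per fragment):
  row 1: a1 a2 a3 a4 b15
  row 2: a1 b22 a3 a4 a5
  row 3: a1 a2 b33 b34 b35
Rows 1 and 2 agree on PDesc, ShipDate, Carrier; apply PDesc, ShipDate, Carrier→WCity and equate their WCity entries.
Rows 1 and 2 agree on Carrier; apply Carrier→ShipDate, Qty and equate their ShipDate, Qty entries.
Row 1 is now all distinguished symbols — the join is lossless.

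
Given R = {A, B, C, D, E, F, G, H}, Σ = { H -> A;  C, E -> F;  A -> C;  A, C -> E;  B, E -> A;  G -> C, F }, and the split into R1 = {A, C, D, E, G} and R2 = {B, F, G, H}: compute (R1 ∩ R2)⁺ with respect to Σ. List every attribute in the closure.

C, F, G

R1 ∩ R2 = {G}.
G → C, F applies, adding C, F
Closure: {C, F, G}.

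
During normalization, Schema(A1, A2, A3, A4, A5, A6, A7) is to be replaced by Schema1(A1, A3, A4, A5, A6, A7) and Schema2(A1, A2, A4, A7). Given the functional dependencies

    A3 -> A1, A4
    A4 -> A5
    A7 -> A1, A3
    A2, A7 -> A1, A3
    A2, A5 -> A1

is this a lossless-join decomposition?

No

Common attributes: Schema1 ∩ Schema2 = {A1, A4, A7}.
Closure of {A1, A4, A7}: A4 → A5 applies, adding A5; A7 → A1, A3 applies, adding A3. So (A1, A4, A7)⁺ = {A1, A3, A4, A5, A7}.
The closure contains neither all of Schema1 = {A1, A3, A4, A5, A6, A7} nor all of Schema2 = {A1, A2, A4, A7}, so the common attributes are not a superkey of either fragment. The join is lossy.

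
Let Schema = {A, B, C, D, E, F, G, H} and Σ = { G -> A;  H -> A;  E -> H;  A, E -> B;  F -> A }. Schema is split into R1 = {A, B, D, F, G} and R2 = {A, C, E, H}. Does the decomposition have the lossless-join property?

No

Common attributes: R1 ∩ R2 = {A}.
No dependency enlarges {A}, so (A)⁺ = {A}.
The closure contains neither all of R1 = {A, B, D, F, G} nor all of R2 = {A, C, E, H}, so the common attributes are not a superkey of either fragment. The join is lossy.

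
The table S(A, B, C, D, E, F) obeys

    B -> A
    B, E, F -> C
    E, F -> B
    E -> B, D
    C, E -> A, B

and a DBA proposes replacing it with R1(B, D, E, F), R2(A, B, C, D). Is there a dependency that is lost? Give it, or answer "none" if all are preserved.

Check B, E, F → C: no single fragment contains all of {B, C, E, F}, and the restricted closure of {B, E, F} across the fragments never reaches {C}.
B → A is preserved.
E, F → B is preserved.
E → B, D is preserved.
C, E → A, B is preserved.

B, E, F -> C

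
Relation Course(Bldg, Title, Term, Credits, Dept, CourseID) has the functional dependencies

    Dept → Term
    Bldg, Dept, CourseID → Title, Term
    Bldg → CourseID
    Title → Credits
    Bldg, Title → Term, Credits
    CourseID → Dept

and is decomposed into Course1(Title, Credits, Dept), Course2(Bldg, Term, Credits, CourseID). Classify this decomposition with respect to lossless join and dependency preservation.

Lossless test: (Credits)⁺ = {Credits}, which is a superkey of neither fragment — lossy.
Dependency preservation: the restricted closure of {Dept} across the fragments never reaches {Term}, so Dept → Term cannot be enforced without a join — not preserved.

lossy and not dependency-preserving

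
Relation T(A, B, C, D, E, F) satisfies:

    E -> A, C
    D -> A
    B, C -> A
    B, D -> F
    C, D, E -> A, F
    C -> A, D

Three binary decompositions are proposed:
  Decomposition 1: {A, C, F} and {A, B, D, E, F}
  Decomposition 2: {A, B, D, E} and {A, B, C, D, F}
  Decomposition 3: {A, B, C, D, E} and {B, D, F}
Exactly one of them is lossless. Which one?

Decomposition 3

Decomposition 1: common = {A, F}, closure = {A, F} → lossy.
Decomposition 2: common = {A, B, D}, closure = {A, B, D, F} → lossy.
Decomposition 3: common = {B, D}, closure = {A, B, D, F} → lossless.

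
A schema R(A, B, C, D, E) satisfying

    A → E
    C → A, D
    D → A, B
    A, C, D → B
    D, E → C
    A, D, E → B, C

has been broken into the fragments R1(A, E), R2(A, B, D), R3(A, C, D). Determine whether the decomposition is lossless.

Chase test. Columns are A, B, C, D, E; row i has aⱼ where attribute j ∈ Ri, else bᵢⱼ.
Initial tableau (one row per fragment):
  row 1: a1 b12 b13 b14 a5
  row 2: a1 a2 b23 a4 b25
  row 3: a1 b32 a3 a4 b35
Rows 1 and 2 agree on A; apply A→E and equate their E entries.
Rows 1 and 3 agree on A; apply A→E and equate their E entries.
Rows 2 and 3 agree on D; apply D→A, B and equate their A, B entries.
Rows 2 and 3 agree on D, E; apply D, E→C and equate their C entries.
Row 2 is now all distinguished symbols — the join is lossless.

Yes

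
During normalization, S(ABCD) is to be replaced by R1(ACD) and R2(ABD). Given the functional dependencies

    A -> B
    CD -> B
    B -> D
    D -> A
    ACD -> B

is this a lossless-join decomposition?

Yes

Common attributes: R1 ∩ R2 = {AD}.
Closure of {AD}: A → B applies, adding B. So (AD)⁺ = {ABD}.
This closure contains every attribute of R2, so R1 ∩ R2 → R2. The join is lossless.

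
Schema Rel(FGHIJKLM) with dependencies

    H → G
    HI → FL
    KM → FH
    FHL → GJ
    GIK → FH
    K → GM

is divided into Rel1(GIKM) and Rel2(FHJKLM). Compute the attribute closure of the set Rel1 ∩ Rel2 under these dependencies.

Rel1 ∩ Rel2 = {KM}.
KM → FH applies, adding FH
K → GM applies, adding G
Closure: {FGHKM}.

FGHKM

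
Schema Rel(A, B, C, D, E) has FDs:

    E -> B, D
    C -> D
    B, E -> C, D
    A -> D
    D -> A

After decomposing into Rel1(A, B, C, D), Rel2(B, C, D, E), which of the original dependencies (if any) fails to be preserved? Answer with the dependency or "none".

none

E → B, D lies within Rel2.
C → D lies within Rel1.
B, E → C, D lies within Rel2.
A → D lies within Rel1.
D → A lies within Rel1.
Every dependency is enforceable on the fragments, so the decomposition is dependency-preserving.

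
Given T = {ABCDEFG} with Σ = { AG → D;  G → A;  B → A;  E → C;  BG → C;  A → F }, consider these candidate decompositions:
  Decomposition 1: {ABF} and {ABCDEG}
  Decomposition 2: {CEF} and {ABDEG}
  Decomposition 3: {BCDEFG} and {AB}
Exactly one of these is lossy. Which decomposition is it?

Decomposition 2

Decomposition 1: common = {AB}, closure = {ABF} → lossless.
Decomposition 2: common = {E}, closure = {CE} → lossy.
Decomposition 3: common = {B}, closure = {ABF} → lossless.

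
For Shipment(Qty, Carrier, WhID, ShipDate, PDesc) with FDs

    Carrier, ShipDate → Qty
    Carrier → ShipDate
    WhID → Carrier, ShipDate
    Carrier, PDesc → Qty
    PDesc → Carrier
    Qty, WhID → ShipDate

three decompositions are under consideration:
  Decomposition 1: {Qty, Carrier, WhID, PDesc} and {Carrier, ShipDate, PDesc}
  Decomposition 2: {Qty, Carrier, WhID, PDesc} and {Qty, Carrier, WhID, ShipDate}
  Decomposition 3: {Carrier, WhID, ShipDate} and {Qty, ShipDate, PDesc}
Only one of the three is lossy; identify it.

Decomposition 1: common = {Carrier, PDesc}, closure = {Qty, Carrier, ShipDate, PDesc} → lossless.
Decomposition 2: common = {Qty, Carrier, WhID}, closure = {Qty, Carrier, WhID, ShipDate} → lossless.
Decomposition 3: common = {ShipDate}, closure = {ShipDate} → lossy.

Decomposition 3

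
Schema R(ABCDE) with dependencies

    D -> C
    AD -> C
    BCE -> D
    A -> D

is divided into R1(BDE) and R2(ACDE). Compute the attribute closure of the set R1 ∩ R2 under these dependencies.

CDE

R1 ∩ R2 = {DE}.
D → C applies, adding C
Closure: {CDE}.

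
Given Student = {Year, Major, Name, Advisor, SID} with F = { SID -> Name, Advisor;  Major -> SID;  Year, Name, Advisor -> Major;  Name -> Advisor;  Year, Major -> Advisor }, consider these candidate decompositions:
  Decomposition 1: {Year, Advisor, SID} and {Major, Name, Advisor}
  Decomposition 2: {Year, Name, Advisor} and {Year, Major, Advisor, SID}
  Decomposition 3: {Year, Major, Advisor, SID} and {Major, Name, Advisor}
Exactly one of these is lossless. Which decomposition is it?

Decomposition 3

Decomposition 1: common = {Advisor}, closure = {Advisor} → lossy.
Decomposition 2: common = {Year, Advisor}, closure = {Year, Advisor} → lossy.
Decomposition 3: common = {Major, Advisor}, closure = {Major, Name, Advisor, SID} → lossless.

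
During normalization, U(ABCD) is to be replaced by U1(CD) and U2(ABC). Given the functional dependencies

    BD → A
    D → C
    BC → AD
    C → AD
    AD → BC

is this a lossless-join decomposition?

Common attributes: U1 ∩ U2 = {C}.
Closure of {C}: C → AD applies, adding AD; AD → BC applies, adding B. So (C)⁺ = {ABCD}.
This closure contains every attribute of U1, so U1 ∩ U2 → U1. The join is lossless.

Yes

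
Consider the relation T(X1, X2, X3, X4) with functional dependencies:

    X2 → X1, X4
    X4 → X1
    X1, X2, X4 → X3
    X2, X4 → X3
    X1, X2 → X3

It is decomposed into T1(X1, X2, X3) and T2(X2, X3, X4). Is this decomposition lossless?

Common attributes: T1 ∩ T2 = {X2, X3}.
Closure of {X2, X3}: X2 → X1, X4 applies, adding X1, X4. So (X2, X3)⁺ = {X1, X2, X3, X4}.
This closure contains every attribute of T1, so T1 ∩ T2 → T1. The join is lossless.

Yes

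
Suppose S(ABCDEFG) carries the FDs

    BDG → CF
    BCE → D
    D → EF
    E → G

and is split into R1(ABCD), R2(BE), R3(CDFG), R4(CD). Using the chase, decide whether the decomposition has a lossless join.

No

Chase test. Columns are ABCDEFG; row i has aⱼ where attribute j ∈ Ri, else bᵢⱼ.
Initial tableau (one row per fragment):
  row 1: a1 a2 a3 a4 b15 b16 b17
  row 2: b21 a2 b23 b24 a5 b26 b27
  row 3: b31 b32 a3 a4 b35 a6 a7
  row 4: b41 b42 a3 a4 b45 b46 b47
Rows 1 and 3 agree on D; apply D→EF and equate their EF entries.
Rows 1 and 4 agree on D; apply D→EF and equate their EF entries.
Rows 1 and 3 agree on E; apply E→G and equate their G entries.
Rows 1 and 4 agree on E; apply E→G and equate their G entries.
No row becomes fully distinguished — the join is lossy.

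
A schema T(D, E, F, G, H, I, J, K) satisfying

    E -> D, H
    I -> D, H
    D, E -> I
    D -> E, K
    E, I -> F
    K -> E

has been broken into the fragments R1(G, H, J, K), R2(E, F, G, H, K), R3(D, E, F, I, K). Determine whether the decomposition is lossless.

Yes

Chase test. Columns are D, E, F, G, H, I, J, K; row i has aⱼ where attribute j ∈ Ri, else bᵢⱼ.
Initial tableau (one row per fragment):
  row 1: b11 b12 b13 a4 a5 b16 a7 a8
  row 2: b21 a2 a3 a4 a5 b26 b27 a8
  row 3: a1 a2 a3 b34 b35 a6 b37 a8
Rows 2 and 3 agree on E; apply E→D, H and equate their D, H entries.
Rows 2 and 3 agree on D, E; apply D, E→I and equate their I entries.
Rows 1 and 2 agree on K; apply K→E and equate their E entries.
Rows 1 and 2 agree on E; apply E→D, H and equate their D, H entries.
Rows 1 and 2 agree on D, E; apply D, E→I and equate their I entries.
Rows 1 and 2 agree on E, I; apply E, I→F and equate their F entries.
Row 1 is now all distinguished symbols — the join is lossless.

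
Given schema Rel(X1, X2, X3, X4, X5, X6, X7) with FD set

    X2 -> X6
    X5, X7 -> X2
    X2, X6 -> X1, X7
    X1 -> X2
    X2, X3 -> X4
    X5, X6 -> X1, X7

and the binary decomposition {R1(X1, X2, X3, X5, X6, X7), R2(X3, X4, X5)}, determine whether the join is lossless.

No

Common attributes: R1 ∩ R2 = {X3, X5}.
No dependency enlarges {X3, X5}, so (X3, X5)⁺ = {X3, X5}.
The closure contains neither all of R1 = {X1, X2, X3, X5, X6, X7} nor all of R2 = {X3, X4, X5}, so the common attributes are not a superkey of either fragment. The join is lossy.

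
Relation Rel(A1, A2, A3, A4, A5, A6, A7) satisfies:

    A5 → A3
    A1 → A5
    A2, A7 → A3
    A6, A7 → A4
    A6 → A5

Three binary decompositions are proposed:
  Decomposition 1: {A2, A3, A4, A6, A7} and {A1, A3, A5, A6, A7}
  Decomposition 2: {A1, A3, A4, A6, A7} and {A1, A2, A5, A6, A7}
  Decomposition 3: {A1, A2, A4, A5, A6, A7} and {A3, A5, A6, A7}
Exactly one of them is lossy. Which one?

Decomposition 1: common = {A3, A6, A7}, closure = {A3, A4, A5, A6, A7} → lossy.
Decomposition 2: common = {A1, A6, A7}, closure = {A1, A3, A4, A5, A6, A7} → lossless.
Decomposition 3: common = {A5, A6, A7}, closure = {A3, A4, A5, A6, A7} → lossless.

Decomposition 1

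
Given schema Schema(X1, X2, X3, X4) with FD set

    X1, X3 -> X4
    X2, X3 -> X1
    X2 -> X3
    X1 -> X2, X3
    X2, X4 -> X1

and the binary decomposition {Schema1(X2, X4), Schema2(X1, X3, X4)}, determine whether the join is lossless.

Common attributes: Schema1 ∩ Schema2 = {X4}.
No dependency enlarges {X4}, so (X4)⁺ = {X4}.
The closure contains neither all of Schema1 = {X2, X4} nor all of Schema2 = {X1, X3, X4}, so the common attributes are not a superkey of either fragment. The join is lossy.

No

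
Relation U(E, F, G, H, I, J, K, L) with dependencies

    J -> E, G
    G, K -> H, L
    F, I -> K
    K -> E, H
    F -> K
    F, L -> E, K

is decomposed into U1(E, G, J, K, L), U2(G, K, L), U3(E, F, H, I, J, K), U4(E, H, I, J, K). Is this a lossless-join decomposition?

Chase test. Columns are E, F, G, H, I, J, K, L; row i has aⱼ where attribute j ∈ Ui, else bᵢⱼ.
Initial tableau (one row per fragment):
  row 1: a1 b12 a3 b14 b15 a6 a7 a8
  row 2: b21 b22 a3 b24 b25 b26 a7 a8
  row 3: a1 a2 b33 a4 a5 a6 a7 b38
  row 4: a1 b42 b43 a4 a5 a6 a7 b48
Rows 1 and 3 agree on J; apply J→E, G and equate their E, G entries.
Rows 1 and 4 agree on J; apply J→E, G and equate their E, G entries.
Rows 1 and 2 agree on G, K; apply G, K→H, L and equate their H, L entries.
Rows 1 and 3 agree on G, K; apply G, K→H, L and equate their H, L entries.
Rows 1 and 4 agree on G, K; apply G, K→H, L and equate their H, L entries.
Rows 1 and 2 agree on K; apply K→E, H and equate their E, H entries.
Row 3 is now all distinguished symbols — the join is lossless.

Yes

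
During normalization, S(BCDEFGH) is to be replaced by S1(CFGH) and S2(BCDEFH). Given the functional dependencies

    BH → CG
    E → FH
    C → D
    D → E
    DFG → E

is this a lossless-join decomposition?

No

Common attributes: S1 ∩ S2 = {CFH}.
Closure of {CFH}: C → D applies, adding D; D → E applies, adding E. So (CFH)⁺ = {CDEFH}.
The closure contains neither all of S1 = {CFGH} nor all of S2 = {BCDEFH}, so the common attributes are not a superkey of either fragment. The join is lossy.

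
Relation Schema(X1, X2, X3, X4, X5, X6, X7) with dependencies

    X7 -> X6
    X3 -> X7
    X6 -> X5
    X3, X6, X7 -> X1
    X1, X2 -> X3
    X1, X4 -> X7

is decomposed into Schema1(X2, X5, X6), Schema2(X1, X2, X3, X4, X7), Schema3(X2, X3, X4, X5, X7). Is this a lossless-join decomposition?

No

Chase test. Columns are X1, X2, X3, X4, X5, X6, X7; row i has aⱼ where attribute j ∈ Schemai, else bᵢⱼ.
Initial tableau (one row per fragment):
  row 1: b11 a2 b13 b14 a5 a6 b17
  row 2: a1 a2 a3 a4 b25 b26 a7
  row 3: b31 a2 a3 a4 a5 b36 a7
Rows 2 and 3 agree on X7; apply X7→X6 and equate their X6 entries.
Rows 2 and 3 agree on X6; apply X6→X5 and equate their X5 entries.
Rows 2 and 3 agree on X3, X6, X7; apply X3, X6, X7→X1 and equate their X1 entries.
No row becomes fully distinguished — the join is lossy.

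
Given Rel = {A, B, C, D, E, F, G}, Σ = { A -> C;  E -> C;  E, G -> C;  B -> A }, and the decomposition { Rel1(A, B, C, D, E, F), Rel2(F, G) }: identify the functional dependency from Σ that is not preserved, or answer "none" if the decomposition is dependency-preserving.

none

A → C lies within Rel1.
E → C lies within Rel1.
E, G → C: restricted closure across fragments reaches C.
B → A lies within Rel1.
Every dependency is enforceable on the fragments, so the decomposition is dependency-preserving.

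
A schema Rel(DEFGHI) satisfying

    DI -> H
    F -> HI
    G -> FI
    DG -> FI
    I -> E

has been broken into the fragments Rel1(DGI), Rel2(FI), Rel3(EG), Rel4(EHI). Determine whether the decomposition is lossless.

No

Chase test. Columns are DEFGHI; row i has aⱼ where attribute j ∈ Reli, else bᵢⱼ.
Initial tableau (one row per fragment):
  row 1: a1 b12 b13 a4 b15 a6
  row 2: b21 b22 a3 b24 b25 a6
  row 3: b31 a2 b33 a4 b35 b36
  row 4: b41 a2 b43 b44 a5 a6
Rows 1 and 3 agree on G; apply G→FI and equate their FI entries.
Rows 1 and 2 agree on I; apply I→E and equate their E entries.
Rows 1 and 3 agree on I; apply I→E and equate their E entries.
Rows 1 and 3 agree on F; apply F→HI and equate their HI entries.
No row becomes fully distinguished — the join is lossy.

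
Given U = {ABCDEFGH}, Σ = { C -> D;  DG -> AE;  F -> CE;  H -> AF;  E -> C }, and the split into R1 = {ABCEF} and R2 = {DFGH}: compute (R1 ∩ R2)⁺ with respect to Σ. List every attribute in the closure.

R1 ∩ R2 = {F}.
F → CE applies, adding CE
C → D applies, adding D
Closure: {CDEF}.

CDEF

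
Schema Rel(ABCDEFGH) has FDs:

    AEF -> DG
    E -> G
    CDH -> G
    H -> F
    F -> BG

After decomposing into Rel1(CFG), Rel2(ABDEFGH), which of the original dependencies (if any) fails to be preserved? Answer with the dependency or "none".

none

AEF → DG lies within Rel2.
E → G lies within Rel2.
CDH → G: restricted closure across fragments reaches G.
H → F lies within Rel2.
F → BG lies within Rel2.
Every dependency is enforceable on the fragments, so the decomposition is dependency-preserving.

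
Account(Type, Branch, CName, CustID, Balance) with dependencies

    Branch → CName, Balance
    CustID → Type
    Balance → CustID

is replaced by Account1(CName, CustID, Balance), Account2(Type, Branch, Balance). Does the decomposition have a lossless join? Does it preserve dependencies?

Lossless test: (Balance)⁺ = {Type, CustID, Balance}, which is a superkey of neither fragment — lossy.
Dependency preservation: the restricted closure of {Branch} across the fragments never reaches {CName, Balance}, so Branch → CName, Balance cannot be enforced without a join — not preserved.

lossy and not dependency-preserving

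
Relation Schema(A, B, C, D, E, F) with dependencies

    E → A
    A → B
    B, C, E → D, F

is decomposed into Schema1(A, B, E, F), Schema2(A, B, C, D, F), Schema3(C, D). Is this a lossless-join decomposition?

Chase test. Columns are A, B, C, D, E, F; row i has aⱼ where attribute j ∈ Schemai, else bᵢⱼ.
Initial tableau (one row per fragment):
  row 1: a1 a2 b13 b14 a5 a6
  row 2: a1 a2 a3 a4 b25 a6
  row 3: b31 b32 a3 a4 b35 b36
No row becomes fully distinguished — the join is lossy.

No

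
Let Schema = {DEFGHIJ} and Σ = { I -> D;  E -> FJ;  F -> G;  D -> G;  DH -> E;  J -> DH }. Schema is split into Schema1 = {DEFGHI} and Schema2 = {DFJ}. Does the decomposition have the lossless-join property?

No

Common attributes: Schema1 ∩ Schema2 = {DF}.
Closure of {DF}: F → G applies, adding G. So (DF)⁺ = {DFG}.
The closure contains neither all of Schema1 = {DEFGHI} nor all of Schema2 = {DFJ}, so the common attributes are not a superkey of either fragment. The join is lossy.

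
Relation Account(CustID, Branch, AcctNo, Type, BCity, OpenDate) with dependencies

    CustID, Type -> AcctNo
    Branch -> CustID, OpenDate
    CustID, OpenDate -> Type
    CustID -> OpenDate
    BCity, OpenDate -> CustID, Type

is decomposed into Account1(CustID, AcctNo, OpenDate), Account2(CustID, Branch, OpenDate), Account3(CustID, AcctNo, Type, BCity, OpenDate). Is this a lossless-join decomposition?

No

Chase test. Columns are CustID, Branch, AcctNo, Type, BCity, OpenDate; row i has aⱼ where attribute j ∈ Accounti, else bᵢⱼ.
Initial tableau (one row per fragment):
  row 1: a1 b12 a3 b14 b15 a6
  row 2: a1 a2 b23 b24 b25 a6
  row 3: a1 b32 a3 a4 a5 a6
Rows 1 and 2 agree on CustID, OpenDate; apply CustID, OpenDate→Type and equate their Type entries.
Rows 1 and 3 agree on CustID, OpenDate; apply CustID, OpenDate→Type and equate their Type entries.
Rows 1 and 2 agree on CustID, Type; apply CustID, Type→AcctNo and equate their AcctNo entries.
No row becomes fully distinguished — the join is lossy.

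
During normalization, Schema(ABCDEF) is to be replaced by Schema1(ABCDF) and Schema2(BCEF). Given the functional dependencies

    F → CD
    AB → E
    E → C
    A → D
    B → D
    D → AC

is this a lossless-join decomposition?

Yes

Common attributes: Schema1 ∩ Schema2 = {BCF}.
Closure of {BCF}: F → CD applies, adding D; D → AC applies, adding A; AB → E applies, adding E. So (BCF)⁺ = {ABCDEF}.
This closure contains every attribute of Schema1, so Schema1 ∩ Schema2 → Schema1. The join is lossless.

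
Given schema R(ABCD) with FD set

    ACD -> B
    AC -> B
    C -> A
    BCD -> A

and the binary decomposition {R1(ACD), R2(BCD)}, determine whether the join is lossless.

Yes

Common attributes: R1 ∩ R2 = {CD}.
Closure of {CD}: C → A applies, adding A; ACD → B applies, adding B. So (CD)⁺ = {ABCD}.
This closure contains every attribute of R1, so R1 ∩ R2 → R1. The join is lossless.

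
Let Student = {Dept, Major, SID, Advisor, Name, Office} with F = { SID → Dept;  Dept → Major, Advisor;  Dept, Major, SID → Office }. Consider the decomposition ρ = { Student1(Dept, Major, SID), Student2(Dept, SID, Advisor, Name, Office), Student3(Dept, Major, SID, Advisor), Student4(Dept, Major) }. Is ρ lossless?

Chase test. Columns are Dept, Major, SID, Advisor, Name, Office; row i has aⱼ where attribute j ∈ Studenti, else bᵢⱼ.
Initial tableau (one row per fragment):
  row 1: a1 a2 a3 b14 b15 b16
  row 2: a1 b22 a3 a4 a5 a6
  row 3: a1 a2 a3 a4 b35 b36
  row 4: a1 a2 b43 b44 b45 b46
Rows 1 and 2 agree on Dept; apply Dept→Major, Advisor and equate their Major, Advisor entries.
Rows 1 and 4 agree on Dept; apply Dept→Major, Advisor and equate their Major, Advisor entries.
Rows 1 and 2 agree on Dept, Major, SID; apply Dept, Major, SID→Office and equate their Office entries.
Rows 1 and 3 agree on Dept, Major, SID; apply Dept, Major, SID→Office and equate their Office entries.
Row 2 is now all distinguished symbols — the join is lossless.

Yes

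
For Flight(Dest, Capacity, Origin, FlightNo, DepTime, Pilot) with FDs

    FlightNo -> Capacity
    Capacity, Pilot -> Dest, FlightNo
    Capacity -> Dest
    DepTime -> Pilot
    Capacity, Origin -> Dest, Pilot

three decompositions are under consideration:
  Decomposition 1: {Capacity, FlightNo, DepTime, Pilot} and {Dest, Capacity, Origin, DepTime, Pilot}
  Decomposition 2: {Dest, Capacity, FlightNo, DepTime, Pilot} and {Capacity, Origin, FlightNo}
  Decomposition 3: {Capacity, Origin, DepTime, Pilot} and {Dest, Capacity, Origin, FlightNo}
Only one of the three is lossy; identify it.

Decomposition 2

Decomposition 1: common = {Capacity, DepTime, Pilot}, closure = {Dest, Capacity, FlightNo, DepTime, Pilot} → lossless.
Decomposition 2: common = {Capacity, FlightNo}, closure = {Dest, Capacity, FlightNo} → lossy.
Decomposition 3: common = {Capacity, Origin}, closure = {Dest, Capacity, Origin, FlightNo, Pilot} → lossless.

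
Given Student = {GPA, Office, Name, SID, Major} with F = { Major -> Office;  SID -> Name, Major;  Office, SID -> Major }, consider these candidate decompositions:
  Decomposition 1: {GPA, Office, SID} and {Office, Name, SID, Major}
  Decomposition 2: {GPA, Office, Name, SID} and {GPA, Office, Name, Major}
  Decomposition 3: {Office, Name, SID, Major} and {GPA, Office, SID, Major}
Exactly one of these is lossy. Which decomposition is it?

Decomposition 1: common = {Office, SID}, closure = {Office, Name, SID, Major} → lossless.
Decomposition 2: common = {GPA, Office, Name}, closure = {GPA, Office, Name} → lossy.
Decomposition 3: common = {Office, SID, Major}, closure = {Office, Name, SID, Major} → lossless.

Decomposition 2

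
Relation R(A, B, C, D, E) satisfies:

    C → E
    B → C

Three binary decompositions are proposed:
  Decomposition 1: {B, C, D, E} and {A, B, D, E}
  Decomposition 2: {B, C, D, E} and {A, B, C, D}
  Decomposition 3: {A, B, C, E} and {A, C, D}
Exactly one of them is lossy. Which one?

Decomposition 3

Decomposition 1: common = {B, D, E}, closure = {B, C, D, E} → lossless.
Decomposition 2: common = {B, C, D}, closure = {B, C, D, E} → lossless.
Decomposition 3: common = {A, C}, closure = {A, C, E} → lossy.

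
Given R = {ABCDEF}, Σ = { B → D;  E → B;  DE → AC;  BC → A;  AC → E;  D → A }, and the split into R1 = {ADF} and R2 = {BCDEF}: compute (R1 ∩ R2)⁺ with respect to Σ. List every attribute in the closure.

ADF

R1 ∩ R2 = {DF}.
D → A applies, adding A
Closure: {ADF}.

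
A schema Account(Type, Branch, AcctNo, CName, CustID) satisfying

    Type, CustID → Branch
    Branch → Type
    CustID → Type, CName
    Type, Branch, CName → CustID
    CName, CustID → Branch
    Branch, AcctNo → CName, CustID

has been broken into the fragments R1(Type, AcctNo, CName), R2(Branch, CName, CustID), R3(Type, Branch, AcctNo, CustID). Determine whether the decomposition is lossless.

Yes

Chase test. Columns are Type, Branch, AcctNo, CName, CustID; row i has aⱼ where attribute j ∈ Ri, else bᵢⱼ.
Initial tableau (one row per fragment):
  row 1: a1 b12 a3 a4 b15
  row 2: b21 a2 b23 a4 a5
  row 3: a1 a2 a3 b34 a5
Rows 2 and 3 agree on Branch; apply Branch→Type and equate their Type entries.
Rows 2 and 3 agree on CustID; apply CustID→Type, CName and equate their Type, CName entries.
Row 3 is now all distinguished symbols — the join is lossless.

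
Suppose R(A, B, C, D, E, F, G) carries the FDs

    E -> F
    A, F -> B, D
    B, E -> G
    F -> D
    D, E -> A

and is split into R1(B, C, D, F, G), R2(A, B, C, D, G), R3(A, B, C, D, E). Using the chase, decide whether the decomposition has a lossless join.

Chase test. Columns are A, B, C, D, E, F, G; row i has aⱼ where attribute j ∈ Ri, else bᵢⱼ.
Initial tableau (one row per fragment):
  row 1: b11 a2 a3 a4 b15 a6 a7
  row 2: a1 a2 a3 a4 b25 b26 a7
  row 3: a1 a2 a3 a4 a5 b36 b37
No row becomes fully distinguished — the join is lossy.

No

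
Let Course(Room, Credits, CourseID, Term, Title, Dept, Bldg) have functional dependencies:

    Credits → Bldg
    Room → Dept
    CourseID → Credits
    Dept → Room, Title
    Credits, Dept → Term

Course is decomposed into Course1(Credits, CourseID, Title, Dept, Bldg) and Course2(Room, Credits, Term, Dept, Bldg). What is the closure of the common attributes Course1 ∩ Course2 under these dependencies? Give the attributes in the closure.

Room, Credits, Term, Title, Dept, Bldg

Course1 ∩ Course2 = {Credits, Dept, Bldg}.
Dept → Room, Title applies, adding Room, Title
Credits, Dept → Term applies, adding Term
Closure: {Room, Credits, Term, Title, Dept, Bldg}.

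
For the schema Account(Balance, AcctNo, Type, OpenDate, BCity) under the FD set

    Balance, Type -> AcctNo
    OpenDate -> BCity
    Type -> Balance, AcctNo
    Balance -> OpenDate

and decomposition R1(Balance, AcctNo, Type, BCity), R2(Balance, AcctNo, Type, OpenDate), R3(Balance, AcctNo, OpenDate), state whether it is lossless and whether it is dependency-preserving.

lossless but not dependency-preserving

Lossless test (chase): Rows 2 and 3 agree on OpenDate; apply OpenDate→BCity and equate their BCity entries. Rows 1 and 2 agree on Balance; apply Balance→OpenDate and equate their OpenDate entries. Rows 1 and 2 agree on OpenDate; apply OpenDate→BCity and equate their BCity entries. Row 1 is now all distinguished symbols — the join is lossless.
Dependency preservation: the restricted closure of {OpenDate} across the fragments never reaches {BCity}, so OpenDate → BCity cannot be enforced without a join — not preserved.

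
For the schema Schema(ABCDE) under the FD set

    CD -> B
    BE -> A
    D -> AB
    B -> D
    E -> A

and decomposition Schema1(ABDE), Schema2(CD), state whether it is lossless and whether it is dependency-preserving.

lossy but dependency-preserving

Lossless test: (D)⁺ = {ABD}, which is a superkey of neither fragment — lossy.
Dependency preservation: CD → B is not contained in any single fragment, but the restricted closure of its left-hand side across the fragments still reaches the right-hand side; the remaining FDs each lie inside some fragment. All dependencies are preserved.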